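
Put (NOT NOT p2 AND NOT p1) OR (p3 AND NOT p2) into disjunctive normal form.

(p2 AND NOT p1) OR (p3 AND NOT p2)

(NOT NOT p2 AND NOT p1) OR (p3 AND NOT p2)
⇔ (p2 AND NOT p1) OR (p3 AND NOT p2)   — double negation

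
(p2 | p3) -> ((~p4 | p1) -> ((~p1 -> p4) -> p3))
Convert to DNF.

(p2 | p3) -> ((~p4 | p1) -> ((~p1 -> p4) -> p3))
≡ ~(p2 | p3) | ((~p4 | p1) -> ((~p1 -> p4) -> p3))   — eliminate ->
≡ ~(p2 | p3) | ~(~p4 | p1) | ((~p1 -> p4) -> p3)   — eliminate ->
≡ ~(p2 | p3) | ~(~p4 | p1) | ~(~p1 -> p4) | p3   — eliminate ->
≡ ~(p2 | p3) | ~(~p4 | p1) | ~(~~p1 | p4) | p3   — eliminate ->
≡ (~p2 & ~p3) | ~(~p4 | p1) | ~(~~p1 | p4) | p3   — De Morgan
≡ (~p2 & ~p3) | (~~p4 & ~p1) | ~(~~p1 | p4) | p3   — De Morgan
≡ (~p2 & ~p3) | (p4 & ~p1) | ~(~~p1 | p4) | p3   — double negation
≡ (~p2 & ~p3) | (p4 & ~p1) | (~~~p1 & ~p4) | p3   — De Morgan
≡ (~p2 & ~p3) | (p4 & ~p1) | (~p1 & ~p4) | p3   — double negation

(~p2 & ~p3) | (p4 & ~p1) | (~p1 & ~p4) | p3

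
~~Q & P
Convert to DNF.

~~Q & P
≡ Q & P   — double negation

Q & P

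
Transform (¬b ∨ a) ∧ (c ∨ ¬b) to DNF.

¬b ∨ a ∧ c

(¬b ∨ a) ∧ (c ∨ ¬b)
= ¬b ∧ c ∨ ¬b ∧ ¬b ∨ a ∧ c ∨ a ∧ ¬b   — distribute ∧ over ∨
= ¬b ∨ a ∧ c   — simplify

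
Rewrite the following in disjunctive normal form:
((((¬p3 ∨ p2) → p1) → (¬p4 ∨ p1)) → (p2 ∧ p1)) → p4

(¬p3 ∧ ¬p1) ∨ (p2 ∧ ¬p1) ∨ (¬p4 ∧ ¬p2) ∨ (¬p4 ∧ ¬p1) ∨ (p1 ∧ ¬p2) ∨ p4

((((¬p3 ∨ p2) → p1) → (¬p4 ∨ p1)) → (p2 ∧ p1)) → p4
≡ ¬((((¬p3 ∨ p2) → p1) → (¬p4 ∨ p1)) → (p2 ∧ p1)) ∨ p4   [eliminate →]
≡ ¬(¬(((¬p3 ∨ p2) → p1) → (¬p4 ∨ p1)) ∨ (p2 ∧ p1)) ∨ p4   [eliminate →]
≡ ¬(¬(¬((¬p3 ∨ p2) → p1) ∨ ¬p4 ∨ p1) ∨ (p2 ∧ p1)) ∨ p4   [eliminate →]
≡ ¬(¬(¬(¬(¬p3 ∨ p2) ∨ p1) ∨ ¬p4 ∨ p1) ∨ (p2 ∧ p1)) ∨ p4   [eliminate →]
≡ (¬¬(¬(¬(¬p3 ∨ p2) ∨ p1) ∨ ¬p4 ∨ p1) ∧ ¬(p2 ∧ p1)) ∨ p4   [De Morgan]
≡ ((¬(¬(¬p3 ∨ p2) ∨ p1) ∨ ¬p4 ∨ p1) ∧ ¬(p2 ∧ p1)) ∨ p4   [double negation]
≡ (((¬¬(¬p3 ∨ p2) ∧ ¬p1) ∨ ¬p4 ∨ p1) ∧ ¬(p2 ∧ p1)) ∨ p4   [De Morgan]
≡ ((((¬p3 ∨ p2) ∧ ¬p1) ∨ ¬p4 ∨ p1) ∧ ¬(p2 ∧ p1)) ∨ p4   [double negation]
≡ ((((¬p3 ∨ p2) ∧ ¬p1) ∨ ¬p4 ∨ p1) ∧ (¬p2 ∨ ¬p1)) ∨ p4   [De Morgan]
≡ (¬p3 ∧ ¬p1 ∧ ¬p2) ∨ (¬p3 ∧ ¬p1 ∧ ¬p1) ∨ (p2 ∧ ¬p1 ∧ ¬p2) ∨ (p2 ∧ ¬p1 ∧ ¬p1) ∨ (¬p4 ∧ ¬p2) ∨ (¬p4 ∧ ¬p1) ∨ (p1 ∧ ¬p2) ∨ (p1 ∧ ¬p1) ∨ p4   [distribute ∧ over ∨]
≡ (¬p3 ∧ ¬p1) ∨ (p2 ∧ ¬p1) ∨ (¬p4 ∧ ¬p2) ∨ (¬p4 ∧ ¬p1) ∨ (p1 ∧ ¬p2) ∨ p4   [simplify]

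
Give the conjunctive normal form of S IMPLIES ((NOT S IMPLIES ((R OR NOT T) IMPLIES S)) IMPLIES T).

NOT S OR T

S IMPLIES ((NOT S IMPLIES ((R OR NOT T) IMPLIES S)) IMPLIES T)
= NOT S OR ((NOT S IMPLIES ((R OR NOT T) IMPLIES S)) IMPLIES T)   [eliminate IMPLIES]
= NOT S OR NOT (NOT S IMPLIES ((R OR NOT T) IMPLIES S)) OR T   [eliminate IMPLIES]
= NOT S OR NOT (NOT NOT S OR ((R OR NOT T) IMPLIES S)) OR T   [eliminate IMPLIES]
= NOT S OR NOT (NOT NOT S OR NOT (R OR NOT T) OR S) OR T   [eliminate IMPLIES]
= NOT S OR (NOT NOT NOT S AND NOT NOT (R OR NOT T) AND NOT S) OR T   [De Morgan]
= NOT S OR (NOT S AND NOT NOT (R OR NOT T) AND NOT S) OR T   [double negation]
= NOT S OR (NOT S AND (R OR NOT T) AND NOT S) OR T   [double negation]
= (NOT S OR NOT S OR T) AND (NOT S OR R OR NOT T OR T) AND (NOT S OR NOT S OR T)   [distribute OR over AND]
= NOT S OR T   [simplify]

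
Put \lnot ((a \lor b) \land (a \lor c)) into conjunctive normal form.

\lnot ((a \lor b) \land (a \lor c))
= \lnot (a \lor b) \lor \lnot (a \lor c)   [De Morgan]
= (\lnot a \land \lnot b) \lor \lnot (a \lor c)   [De Morgan]
= (\lnot a \land \lnot b) \lor (\lnot a \land \lnot c)   [De Morgan]
= (\lnot a \lor \lnot a) \land (\lnot a \lor \lnot c) \land (\lnot b \lor \lnot a) \land (\lnot b \lor \lnot c)   [distribute \lor over \land]
= \lnot a \land (\lnot b \lor \lnot c)   [simplify]

\lnot a \land (\lnot b \lor \lnot c)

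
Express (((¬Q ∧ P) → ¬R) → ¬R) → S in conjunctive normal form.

(Q ∨ ¬P ∨ ¬R ∨ S) ∧ (R ∨ S)

(((¬Q ∧ P) → ¬R) → ¬R) → S
≡ ¬(((¬Q ∧ P) → ¬R) → ¬R) ∨ S   (eliminate →)
≡ ¬(¬((¬Q ∧ P) → ¬R) ∨ ¬R) ∨ S   (eliminate →)
≡ ¬(¬(¬(¬Q ∧ P) ∨ ¬R) ∨ ¬R) ∨ S   (eliminate →)
≡ (¬¬(¬(¬Q ∧ P) ∨ ¬R) ∧ ¬¬R) ∨ S   (De Morgan)
≡ ((¬(¬Q ∧ P) ∨ ¬R) ∧ ¬¬R) ∨ S   (double negation)
≡ ((¬¬Q ∨ ¬P ∨ ¬R) ∧ ¬¬R) ∨ S   (De Morgan)
≡ ((Q ∨ ¬P ∨ ¬R) ∧ ¬¬R) ∨ S   (double negation)
≡ ((Q ∨ ¬P ∨ ¬R) ∧ R) ∨ S   (double negation)
≡ (Q ∨ ¬P ∨ ¬R ∨ S) ∧ (R ∨ S)   (distribute ∨ over ∧)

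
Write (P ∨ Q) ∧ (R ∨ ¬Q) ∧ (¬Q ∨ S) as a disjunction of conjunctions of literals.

(P ∧ R ∧ S) ∨ (P ∧ ¬Q) ∨ (Q ∧ R ∧ S)

(P ∨ Q) ∧ (R ∨ ¬Q) ∧ (¬Q ∨ S)
⇔ (P ∧ R ∧ ¬Q) ∨ (P ∧ R ∧ S) ∨ (P ∧ ¬Q ∧ ¬Q) ∨ (P ∧ ¬Q ∧ S) ∨ (Q ∧ R ∧ ¬Q) ∨ (Q ∧ R ∧ S) ∨ (Q ∧ ¬Q ∧ ¬Q) ∨ (Q ∧ ¬Q ∧ S)   [distribute ∧ over ∨]
⇔ (P ∧ R ∧ S) ∨ (P ∧ ¬Q) ∨ (Q ∧ R ∧ S)   [simplify]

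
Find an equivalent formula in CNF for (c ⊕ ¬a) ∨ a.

(c ⊕ ¬a) ∨ a
⇔ ((c ∨ ¬a) ∧ ¬(c ∧ ¬a)) ∨ a   [expand ⊕]
⇔ ((c ∨ ¬a) ∧ (¬c ∨ ¬¬a)) ∨ a   [De Morgan]
⇔ ((c ∨ ¬a) ∧ (¬c ∨ a)) ∨ a   [double negation]
⇔ (c ∨ ¬a ∨ a) ∧ (¬c ∨ a ∨ a)   [distribute ∨ over ∧]
⇔ ¬c ∨ a   [simplify]

¬c ∨ a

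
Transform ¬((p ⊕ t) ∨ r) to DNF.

(¬p ∧ ¬t ∧ ¬r) ∨ (t ∧ p ∧ ¬r)

¬((p ⊕ t) ∨ r)
⇔ ¬((p ∧ ¬t) ∨ (¬p ∧ t) ∨ r)   [expand ⊕]
⇔ ¬(p ∧ ¬t) ∧ ¬(¬p ∧ t) ∧ ¬r   [De Morgan]
⇔ (¬p ∨ ¬¬t) ∧ ¬(¬p ∧ t) ∧ ¬r   [De Morgan]
⇔ (¬p ∨ t) ∧ ¬(¬p ∧ t) ∧ ¬r   [double negation]
⇔ (¬p ∨ t) ∧ (¬¬p ∨ ¬t) ∧ ¬r   [De Morgan]
⇔ (¬p ∨ t) ∧ (p ∨ ¬t) ∧ ¬r   [double negation]
⇔ (¬p ∧ p ∧ ¬r) ∨ (¬p ∧ ¬t ∧ ¬r) ∨ (t ∧ p ∧ ¬r) ∨ (t ∧ ¬t ∧ ¬r)   [distribute ∧ over ∨]
⇔ (¬p ∧ ¬t ∧ ¬r) ∨ (t ∧ p ∧ ¬r)   [simplify]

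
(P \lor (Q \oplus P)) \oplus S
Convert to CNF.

(P \lor Q \lor S) \land (\lnot P \lor \lnot S) \land (\lnot Q \lor P \lor \lnot S)

(P \lor (Q \oplus P)) \oplus S
⇔ (P \lor (Q \oplus P) \lor S) \land \lnot ((P \lor (Q \oplus P)) \land S)   [expand \oplus]
⇔ (P \lor ((Q \lor P) \land \lnot (Q \land P)) \lor S) \land \lnot ((P \lor (Q \oplus P)) \land S)   [expand \oplus]
⇔ (P \lor ((Q \lor P) \land \lnot (Q \land P)) \lor S) \land \lnot ((P \lor ((Q \lor P) \land \lnot (Q \land P))) \land S)   [expand \oplus]
⇔ (P \lor ((Q \lor P) \land (\lnot Q \lor \lnot P)) \lor S) \land \lnot ((P \lor ((Q \lor P) \land \lnot (Q \land P))) \land S)   [De Morgan]
⇔ (P \lor ((Q \lor P) \land (\lnot Q \lor \lnot P)) \lor S) \land (\lnot (P \lor ((Q \lor P) \land \lnot (Q \land P))) \lor \lnot S)   [De Morgan]
⇔ (P \lor ((Q \lor P) \land (\lnot Q \lor \lnot P)) \lor S) \land ((\lnot P \land \lnot ((Q \lor P) \land \lnot (Q \land P))) \lor \lnot S)   [De Morgan]
⇔ (P \lor ((Q \lor P) \land (\lnot Q \lor \lnot P)) \lor S) \land ((\lnot P \land (\lnot (Q \lor P) \lor \lnot \lnot (Q \land P))) \lor \lnot S)   [De Morgan]
⇔ (P \lor ((Q \lor P) \land (\lnot Q \lor \lnot P)) \lor S) \land ((\lnot P \land ((\lnot Q \land \lnot P) \lor \lnot \lnot (Q \land P))) \lor \lnot S)   [De Morgan]
⇔ (P \lor ((Q \lor P) \land (\lnot Q \lor \lnot P)) \lor S) \land ((\lnot P \land ((\lnot Q \land \lnot P) \lor (Q \land P))) \lor \lnot S)   [double negation]
⇔ (P \lor Q \lor P \lor S) \land (P \lor \lnot Q \lor \lnot P \lor S) \land (\lnot P \lor \lnot S) \land (\lnot Q \lor Q \lor \lnot S) \land (\lnot Q \lor P \lor \lnot S) \land (\lnot P \lor Q \lor \lnot S) \land (\lnot P \lor P \lor \lnot S)   [distribute \lor over \land]
⇔ (P \lor Q \lor S) \land (\lnot P \lor \lnot S) \land (\lnot Q \lor P \lor \lnot S)   [simplify]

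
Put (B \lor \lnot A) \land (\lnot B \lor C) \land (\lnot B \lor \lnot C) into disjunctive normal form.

\lnot A \land \lnot B

(B \lor \lnot A) \land (\lnot B \lor C) \land (\lnot B \lor \lnot C)
≡ B \land \lnot B \land \lnot B \lor B \land \lnot B \land \lnot C \lor B \land C \land \lnot B \lor B \land C \land \lnot C \lor \lnot A \land \lnot B \land \lnot B \lor \lnot A \land \lnot B \land \lnot C \lor \lnot A \land C \land \lnot B \lor \lnot A \land C \land \lnot C   (distribute \land over \lor)
≡ \lnot A \land \lnot B   (simplify)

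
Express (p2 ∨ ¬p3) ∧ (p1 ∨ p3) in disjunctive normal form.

(p2 ∧ p1) ∨ (p2 ∧ p3) ∨ (¬p3 ∧ p1)

(p2 ∨ ¬p3) ∧ (p1 ∨ p3)
≡ (p2 ∧ p1) ∨ (p2 ∧ p3) ∨ (¬p3 ∧ p1) ∨ (¬p3 ∧ p3)
≡ (p2 ∧ p1) ∨ (p2 ∧ p3) ∨ (¬p3 ∧ p1)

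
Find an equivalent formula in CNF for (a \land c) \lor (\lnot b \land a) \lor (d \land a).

(a \land c) \lor (\lnot b \land a) \lor (d \land a)
≡ (a \lor \lnot b \lor d) \land (a \lor \lnot b \lor a) \land (a \lor a \lor d) \land (a \lor a \lor a) \land (c \lor \lnot b \lor d) \land (c \lor \lnot b \lor a) \land (c \lor a \lor d) \land (c \lor a \lor a)   (distribute \lor over \land)
≡ a \land (c \lor \lnot b \lor d)   (simplify)

a \land (c \lor \lnot b \lor d)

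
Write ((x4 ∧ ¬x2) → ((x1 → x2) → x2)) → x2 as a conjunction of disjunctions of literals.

(x4 ∨ x2) ∧ (¬x1 ∨ x2)

((x4 ∧ ¬x2) → ((x1 → x2) → x2)) → x2
= ¬((x4 ∧ ¬x2) → ((x1 → x2) → x2)) ∨ x2   [eliminate →]
= ¬(¬(x4 ∧ ¬x2) ∨ ((x1 → x2) → x2)) ∨ x2   [eliminate →]
= ¬(¬(x4 ∧ ¬x2) ∨ ¬(x1 → x2) ∨ x2) ∨ x2   [eliminate →]
= ¬(¬(x4 ∧ ¬x2) ∨ ¬(¬x1 ∨ x2) ∨ x2) ∨ x2   [eliminate →]
= (¬¬(x4 ∧ ¬x2) ∧ ¬¬(¬x1 ∨ x2) ∧ ¬x2) ∨ x2   [De Morgan]
= (x4 ∧ ¬x2 ∧ ¬¬(¬x1 ∨ x2) ∧ ¬x2) ∨ x2   [double negation]
= (x4 ∧ ¬x2 ∧ (¬x1 ∨ x2) ∧ ¬x2) ∨ x2   [double negation]
= (x4 ∨ x2) ∧ (¬x2 ∨ x2) ∧ (¬x1 ∨ x2 ∨ x2) ∧ (¬x2 ∨ x2)   [distribute ∨ over ∧]
= (x4 ∨ x2) ∧ (¬x1 ∨ x2)   [simplify]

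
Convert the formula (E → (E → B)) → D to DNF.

(E → (E → B)) → D
≡ ¬(E → (E → B)) ∨ D   [eliminate →]
≡ ¬(¬E ∨ (E → B)) ∨ D   [eliminate →]
≡ ¬(¬E ∨ ¬E ∨ B) ∨ D   [eliminate →]
≡ (¬¬E ∧ ¬¬E ∧ ¬B) ∨ D   [De Morgan]
≡ (E ∧ ¬¬E ∧ ¬B) ∨ D   [double negation]
≡ (E ∧ E ∧ ¬B) ∨ D   [double negation]
≡ (E ∧ ¬B) ∨ D   [simplify]

(E ∧ ¬B) ∨ D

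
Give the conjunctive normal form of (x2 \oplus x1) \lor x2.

x2 \lor x1

(x2 \oplus x1) \lor x2
≡ ((x2 \lor x1) \land \lnot (x2 \land x1)) \lor x2   [expand \oplus]
≡ ((x2 \lor x1) \land (\lnot x2 \lor \lnot x1)) \lor x2   [De Morgan]
≡ (x2 \lor x1 \lor x2) \land (\lnot x2 \lor \lnot x1 \lor x2)   [distribute \lor over \land]
≡ x2 \lor x1   [simplify]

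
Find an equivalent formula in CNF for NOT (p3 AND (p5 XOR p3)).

NOT (p3 AND (p5 XOR p3))
≡ NOT (p3 AND (p5 OR p3) AND NOT (p5 AND p3))   [expand XOR]
≡ NOT p3 OR NOT (p5 OR p3) OR NOT NOT (p5 AND p3)   [De Morgan]
≡ NOT p3 OR (NOT p5 AND NOT p3) OR NOT NOT (p5 AND p3)   [De Morgan]
≡ NOT p3 OR (NOT p5 AND NOT p3) OR (p5 AND p3)   [double negation]
≡ (NOT p3 OR NOT p5 OR p5) AND (NOT p3 OR NOT p5 OR p3) AND (NOT p3 OR NOT p3 OR p5) AND (NOT p3 OR NOT p3 OR p3)   [distribute OR over AND]
≡ NOT p3 OR p5   [simplify]

NOT p3 OR p5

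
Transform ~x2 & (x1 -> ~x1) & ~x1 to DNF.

~x2 & ~x1

~x2 & (x1 -> ~x1) & ~x1
≡ ~x2 & (~x1 | ~x1) & ~x1   (eliminate ->)
≡ (~x2 & ~x1 & ~x1) | (~x2 & ~x1 & ~x1)   (distribute & over |)
≡ ~x2 & ~x1   (simplify)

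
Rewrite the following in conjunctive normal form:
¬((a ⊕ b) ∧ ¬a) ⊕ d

(¬b ∨ a ∨ d) ∧ (a ∨ b ∨ ¬d) ∧ (¬a ∨ ¬d)

¬((a ⊕ b) ∧ ¬a) ⊕ d
≡ (¬((a ⊕ b) ∧ ¬a) ∨ d) ∧ ¬(¬((a ⊕ b) ∧ ¬a) ∧ d)
≡ (¬((a ∨ b) ∧ ¬(a ∧ b) ∧ ¬a) ∨ d) ∧ ¬(¬((a ⊕ b) ∧ ¬a) ∧ d)
≡ (¬((a ∨ b) ∧ ¬(a ∧ b) ∧ ¬a) ∨ d) ∧ ¬(¬((a ∨ b) ∧ ¬(a ∧ b) ∧ ¬a) ∧ d)
≡ (¬(a ∨ b) ∨ ¬¬(a ∧ b) ∨ ¬¬a ∨ d) ∧ ¬(¬((a ∨ b) ∧ ¬(a ∧ b) ∧ ¬a) ∧ d)
≡ ((¬a ∧ ¬b) ∨ ¬¬(a ∧ b) ∨ ¬¬a ∨ d) ∧ ¬(¬((a ∨ b) ∧ ¬(a ∧ b) ∧ ¬a) ∧ d)
≡ ((¬a ∧ ¬b) ∨ (a ∧ b) ∨ ¬¬a ∨ d) ∧ ¬(¬((a ∨ b) ∧ ¬(a ∧ b) ∧ ¬a) ∧ d)
≡ ((¬a ∧ ¬b) ∨ (a ∧ b) ∨ a ∨ d) ∧ ¬(¬((a ∨ b) ∧ ¬(a ∧ b) ∧ ¬a) ∧ d)
≡ ((¬a ∧ ¬b) ∨ (a ∧ b) ∨ a ∨ d) ∧ (¬¬((a ∨ b) ∧ ¬(a ∧ b) ∧ ¬a) ∨ ¬d)
≡ ((¬a ∧ ¬b) ∨ (a ∧ b) ∨ a ∨ d) ∧ (((a ∨ b) ∧ ¬(a ∧ b) ∧ ¬a) ∨ ¬d)
≡ ((¬a ∧ ¬b) ∨ (a ∧ b) ∨ a ∨ d) ∧ (((a ∨ b) ∧ (¬a ∨ ¬b) ∧ ¬a) ∨ ¬d)
≡ (¬a ∨ a ∨ a ∨ d) ∧ (¬a ∨ b ∨ a ∨ d) ∧ (¬b ∨ a ∨ a ∨ d) ∧ (¬b ∨ b ∨ a ∨ d) ∧ (a ∨ b ∨ ¬d) ∧ (¬a ∨ ¬b ∨ ¬d) ∧ (¬a ∨ ¬d)
≡ (¬b ∨ a ∨ d) ∧ (a ∨ b ∨ ¬d) ∧ (¬a ∨ ¬d)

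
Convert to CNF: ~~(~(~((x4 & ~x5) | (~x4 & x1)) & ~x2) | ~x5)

(~x5 | ~x4 | x2) & (~x5 | x1 | x2)

~~(~(~((x4 & ~x5) | (~x4 & x1)) & ~x2) | ~x5)
≡ ~(~((x4 & ~x5) | (~x4 & x1)) & ~x2) | ~x5   (double negation)
≡ ~~((x4 & ~x5) | (~x4 & x1)) | ~~x2 | ~x5   (De Morgan)
≡ (x4 & ~x5) | (~x4 & x1) | ~~x2 | ~x5   (double negation)
≡ (x4 & ~x5) | (~x4 & x1) | x2 | ~x5   (double negation)
≡ (x4 | ~x4 | x2 | ~x5) & (x4 | x1 | x2 | ~x5) & (~x5 | ~x4 | x2 | ~x5) & (~x5 | x1 | x2 | ~x5)   (distribute | over &)
≡ (~x5 | ~x4 | x2) & (~x5 | x1 | x2)   (simplify)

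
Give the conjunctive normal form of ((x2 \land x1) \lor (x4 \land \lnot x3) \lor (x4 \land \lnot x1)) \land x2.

(x1 \lor x4) \land x2

((x2 \land x1) \lor (x4 \land \lnot x3) \lor (x4 \land \lnot x1)) \land x2
≡ (x2 \lor x4 \lor x4) \land (x2 \lor x4 \lor \lnot x1) \land (x2 \lor \lnot x3 \lor x4) \land (x2 \lor \lnot x3 \lor \lnot x1) \land (x1 \lor x4 \lor x4) \land (x1 \lor x4 \lor \lnot x1) \land (x1 \lor \lnot x3 \lor x4) \land (x1 \lor \lnot x3 \lor \lnot x1) \land x2   (distribute \lor over \land)
≡ (x1 \lor x4) \land x2   (simplify)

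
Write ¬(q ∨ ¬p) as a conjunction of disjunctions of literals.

¬q ∧ p

¬(q ∨ ¬p)
≡ ¬q ∧ ¬¬p   [De Morgan]
≡ ¬q ∧ p   [double negation]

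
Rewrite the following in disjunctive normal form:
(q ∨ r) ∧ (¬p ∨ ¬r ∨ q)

q ∨ (r ∧ ¬p)

(q ∨ r) ∧ (¬p ∨ ¬r ∨ q)
= (q ∧ ¬p) ∨ (q ∧ ¬r) ∨ (q ∧ q) ∨ (r ∧ ¬p) ∨ (r ∧ ¬r) ∨ (r ∧ q)   [distribute ∧ over ∨]
= q ∨ (r ∧ ¬p)   [simplify]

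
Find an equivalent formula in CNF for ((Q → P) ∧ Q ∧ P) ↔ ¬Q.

((Q → P) ∧ Q ∧ P) ↔ ¬Q
⇔ (((Q → P) ∧ Q ∧ P) → ¬Q) ∧ (¬Q → ((Q → P) ∧ Q ∧ P))   (eliminate ↔)
⇔ (¬((Q → P) ∧ Q ∧ P) ∨ ¬Q) ∧ (¬Q → ((Q → P) ∧ Q ∧ P))   (eliminate →)
⇔ (¬((¬Q ∨ P) ∧ Q ∧ P) ∨ ¬Q) ∧ (¬Q → ((Q → P) ∧ Q ∧ P))   (eliminate →)
⇔ (¬((¬Q ∨ P) ∧ Q ∧ P) ∨ ¬Q) ∧ (¬¬Q ∨ ((Q → P) ∧ Q ∧ P))   (eliminate →)
⇔ (¬((¬Q ∨ P) ∧ Q ∧ P) ∨ ¬Q) ∧ (¬¬Q ∨ ((¬Q ∨ P) ∧ Q ∧ P))   (eliminate →)
⇔ (¬(¬Q ∨ P) ∨ ¬Q ∨ ¬P ∨ ¬Q) ∧ (¬¬Q ∨ ((¬Q ∨ P) ∧ Q ∧ P))   (De Morgan)
⇔ ((¬¬Q ∧ ¬P) ∨ ¬Q ∨ ¬P ∨ ¬Q) ∧ (¬¬Q ∨ ((¬Q ∨ P) ∧ Q ∧ P))   (De Morgan)
⇔ ((Q ∧ ¬P) ∨ ¬Q ∨ ¬P ∨ ¬Q) ∧ (¬¬Q ∨ ((¬Q ∨ P) ∧ Q ∧ P))   (double negation)
⇔ ((Q ∧ ¬P) ∨ ¬Q ∨ ¬P ∨ ¬Q) ∧ (Q ∨ ((¬Q ∨ P) ∧ Q ∧ P))   (double negation)
⇔ (Q ∨ ¬Q ∨ ¬P ∨ ¬Q) ∧ (¬P ∨ ¬Q ∨ ¬P ∨ ¬Q) ∧ (Q ∨ ¬Q ∨ P) ∧ (Q ∨ Q) ∧ (Q ∨ P)   (distribute ∨ over ∧)
⇔ (¬P ∨ ¬Q) ∧ Q   (simplify)

(¬P ∨ ¬Q) ∧ Q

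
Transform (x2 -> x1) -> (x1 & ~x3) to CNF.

(x2 | x1) & (x2 | ~x3) & (~x1 | ~x3)

(x2 -> x1) -> (x1 & ~x3)
⇔ ~(x2 -> x1) | (x1 & ~x3)   [eliminate ->]
⇔ ~(~x2 | x1) | (x1 & ~x3)   [eliminate ->]
⇔ (~~x2 & ~x1) | (x1 & ~x3)   [De Morgan]
⇔ (x2 & ~x1) | (x1 & ~x3)   [double negation]
⇔ (x2 | x1) & (x2 | ~x3) & (~x1 | x1) & (~x1 | ~x3)   [distribute | over &]
⇔ (x2 | x1) & (x2 | ~x3) & (~x1 | ~x3)   [simplify]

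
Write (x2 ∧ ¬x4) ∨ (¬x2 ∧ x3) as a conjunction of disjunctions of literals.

(x2 ∧ ¬x4) ∨ (¬x2 ∧ x3)
= (x2 ∨ ¬x2) ∧ (x2 ∨ x3) ∧ (¬x4 ∨ ¬x2) ∧ (¬x4 ∨ x3)   [distribute ∨ over ∧]
= (x2 ∨ x3) ∧ (¬x4 ∨ ¬x2) ∧ (¬x4 ∨ x3)   [simplify]

(x2 ∨ x3) ∧ (¬x4 ∨ ¬x2) ∧ (¬x4 ∨ x3)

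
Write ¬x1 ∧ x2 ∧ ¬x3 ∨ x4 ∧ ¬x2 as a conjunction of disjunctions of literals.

¬x1 ∧ x2 ∧ ¬x3 ∨ x4 ∧ ¬x2
⇔ (¬x1 ∨ x4) ∧ (¬x1 ∨ ¬x2) ∧ (x2 ∨ x4) ∧ (x2 ∨ ¬x2) ∧ (¬x3 ∨ x4) ∧ (¬x3 ∨ ¬x2)   — distribute ∨ over ∧
⇔ (¬x1 ∨ x4) ∧ (¬x1 ∨ ¬x2) ∧ (x2 ∨ x4) ∧ (¬x3 ∨ x4) ∧ (¬x3 ∨ ¬x2)   — simplify

(¬x1 ∨ x4) ∧ (¬x1 ∨ ¬x2) ∧ (x2 ∨ x4) ∧ (¬x3 ∨ x4) ∧ (¬x3 ∨ ¬x2)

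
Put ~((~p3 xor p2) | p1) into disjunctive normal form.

(p3 & ~p2 & ~p1) | (p2 & ~p3 & ~p1)

~((~p3 xor p2) | p1)
⇔ ~((~p3 & ~p2) | (~~p3 & p2) | p1)   [expand xor]
⇔ ~(~p3 & ~p2) & ~(~~p3 & p2) & ~p1   [De Morgan]
⇔ (~~p3 | ~~p2) & ~(~~p3 & p2) & ~p1   [De Morgan]
⇔ (p3 | ~~p2) & ~(~~p3 & p2) & ~p1   [double negation]
⇔ (p3 | p2) & ~(~~p3 & p2) & ~p1   [double negation]
⇔ (p3 | p2) & (~~~p3 | ~p2) & ~p1   [De Morgan]
⇔ (p3 | p2) & (~p3 | ~p2) & ~p1   [double negation]
⇔ (p3 & ~p3 & ~p1) | (p3 & ~p2 & ~p1) | (p2 & ~p3 & ~p1) | (p2 & ~p2 & ~p1)   [distribute & over |]
⇔ (p3 & ~p2 & ~p1) | (p2 & ~p3 & ~p1)   [simplify]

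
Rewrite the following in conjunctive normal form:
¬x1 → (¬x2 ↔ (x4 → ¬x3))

¬x1 → (¬x2 ↔ (x4 → ¬x3))
⇔ ¬¬x1 ∨ (¬x2 ↔ (x4 → ¬x3))   [eliminate →]
⇔ ¬¬x1 ∨ ((¬x2 → (x4 → ¬x3)) ∧ ((x4 → ¬x3) → ¬x2))   [eliminate ↔]
⇔ ¬¬x1 ∨ ((¬¬x2 ∨ (x4 → ¬x3)) ∧ ((x4 → ¬x3) → ¬x2))   [eliminate →]
⇔ ¬¬x1 ∨ ((¬¬x2 ∨ ¬x4 ∨ ¬x3) ∧ ((x4 → ¬x3) → ¬x2))   [eliminate →]
⇔ ¬¬x1 ∨ ((¬¬x2 ∨ ¬x4 ∨ ¬x3) ∧ (¬(x4 → ¬x3) ∨ ¬x2))   [eliminate →]
⇔ ¬¬x1 ∨ ((¬¬x2 ∨ ¬x4 ∨ ¬x3) ∧ (¬(¬x4 ∨ ¬x3) ∨ ¬x2))   [eliminate →]
⇔ x1 ∨ ((¬¬x2 ∨ ¬x4 ∨ ¬x3) ∧ (¬(¬x4 ∨ ¬x3) ∨ ¬x2))   [double negation]
⇔ x1 ∨ ((x2 ∨ ¬x4 ∨ ¬x3) ∧ (¬(¬x4 ∨ ¬x3) ∨ ¬x2))   [double negation]
⇔ x1 ∨ ((x2 ∨ ¬x4 ∨ ¬x3) ∧ ((¬¬x4 ∧ ¬¬x3) ∨ ¬x2))   [De Morgan]
⇔ x1 ∨ ((x2 ∨ ¬x4 ∨ ¬x3) ∧ ((x4 ∧ ¬¬x3) ∨ ¬x2))   [double negation]
⇔ x1 ∨ ((x2 ∨ ¬x4 ∨ ¬x3) ∧ ((x4 ∧ x3) ∨ ¬x2))   [double negation]
⇔ (x1 ∨ x2 ∨ ¬x4 ∨ ¬x3) ∧ (x1 ∨ x4 ∨ ¬x2) ∧ (x1 ∨ x3 ∨ ¬x2)   [distribute ∨ over ∧]

(x1 ∨ x2 ∨ ¬x4 ∨ ¬x3) ∧ (x1 ∨ x4 ∨ ¬x2) ∧ (x1 ∨ x3 ∨ ¬x2)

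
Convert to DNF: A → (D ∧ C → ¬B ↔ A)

¬A ∨ A ∧ ¬D ∨ A ∧ ¬C ∨ A ∧ ¬B

A → (D ∧ C → ¬B ↔ A)
⇔ ¬A ∨ (D ∧ C → ¬B ↔ A)   [eliminate →]
⇔ ¬A ∨ ((D ∧ C → ¬B) → A) ∧ (A → (D ∧ C → ¬B))   [eliminate ↔]
⇔ ¬A ∨ (¬(D ∧ C → ¬B) ∨ A) ∧ (A → (D ∧ C → ¬B))   [eliminate →]
⇔ ¬A ∨ (¬(¬(D ∧ C) ∨ ¬B) ∨ A) ∧ (A → (D ∧ C → ¬B))   [eliminate →]
⇔ ¬A ∨ (¬(¬(D ∧ C) ∨ ¬B) ∨ A) ∧ (¬A ∨ (D ∧ C → ¬B))   [eliminate →]
⇔ ¬A ∨ (¬(¬(D ∧ C) ∨ ¬B) ∨ A) ∧ (¬A ∨ ¬(D ∧ C) ∨ ¬B)   [eliminate →]
⇔ ¬A ∨ (¬¬(D ∧ C) ∧ ¬¬B ∨ A) ∧ (¬A ∨ ¬(D ∧ C) ∨ ¬B)   [De Morgan]
⇔ ¬A ∨ (D ∧ C ∧ ¬¬B ∨ A) ∧ (¬A ∨ ¬(D ∧ C) ∨ ¬B)   [double negation]
⇔ ¬A ∨ (D ∧ C ∧ B ∨ A) ∧ (¬A ∨ ¬(D ∧ C) ∨ ¬B)   [double negation]
⇔ ¬A ∨ (D ∧ C ∧ B ∨ A) ∧ (¬A ∨ ¬D ∨ ¬C ∨ ¬B)   [De Morgan]
⇔ ¬A ∨ D ∧ C ∧ B ∧ ¬A ∨ D ∧ C ∧ B ∧ ¬D ∨ D ∧ C ∧ B ∧ ¬C ∨ D ∧ C ∧ B ∧ ¬B ∨ A ∧ ¬A ∨ A ∧ ¬D ∨ A ∧ ¬C ∨ A ∧ ¬B   [distribute ∧ over ∨]
⇔ ¬A ∨ A ∧ ¬D ∨ A ∧ ¬C ∨ A ∧ ¬B   [simplify]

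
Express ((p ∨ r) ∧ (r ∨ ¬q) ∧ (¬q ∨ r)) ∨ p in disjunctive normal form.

((p ∨ r) ∧ (r ∨ ¬q) ∧ (¬q ∨ r)) ∨ p
≡ (p ∧ r ∧ ¬q) ∨ (p ∧ r ∧ r) ∨ (p ∧ ¬q ∧ ¬q) ∨ (p ∧ ¬q ∧ r) ∨ (r ∧ r ∧ ¬q) ∨ (r ∧ r ∧ r) ∨ (r ∧ ¬q ∧ ¬q) ∨ (r ∧ ¬q ∧ r) ∨ p   [distribute ∧ over ∨]
≡ r ∨ p   [simplify]

r ∨ p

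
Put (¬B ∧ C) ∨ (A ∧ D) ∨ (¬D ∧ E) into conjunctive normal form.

(¬B ∧ C) ∨ (A ∧ D) ∨ (¬D ∧ E)
≡ (¬B ∨ A ∨ ¬D) ∧ (¬B ∨ A ∨ E) ∧ (¬B ∨ D ∨ ¬D) ∧ (¬B ∨ D ∨ E) ∧ (C ∨ A ∨ ¬D) ∧ (C ∨ A ∨ E) ∧ (C ∨ D ∨ ¬D) ∧ (C ∨ D ∨ E)   [distribute ∨ over ∧]
≡ (¬B ∨ A ∨ ¬D) ∧ (¬B ∨ A ∨ E) ∧ (¬B ∨ D ∨ E) ∧ (C ∨ A ∨ ¬D) ∧ (C ∨ A ∨ E) ∧ (C ∨ D ∨ E)   [simplify]

(¬B ∨ A ∨ ¬D) ∧ (¬B ∨ A ∨ E) ∧ (¬B ∨ D ∨ E) ∧ (C ∨ A ∨ ¬D) ∧ (C ∨ A ∨ E) ∧ (C ∨ D ∨ E)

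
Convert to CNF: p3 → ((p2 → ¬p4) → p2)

p3 → ((p2 → ¬p4) → p2)
⇔ ¬p3 ∨ ((p2 → ¬p4) → p2)   — eliminate →
⇔ ¬p3 ∨ ¬(p2 → ¬p4) ∨ p2   — eliminate →
⇔ ¬p3 ∨ ¬(¬p2 ∨ ¬p4) ∨ p2   — eliminate →
⇔ ¬p3 ∨ (¬¬p2 ∧ ¬¬p4) ∨ p2   — De Morgan
⇔ ¬p3 ∨ (p2 ∧ ¬¬p4) ∨ p2   — double negation
⇔ ¬p3 ∨ (p2 ∧ p4) ∨ p2   — double negation
⇔ (¬p3 ∨ p2 ∨ p2) ∧ (¬p3 ∨ p4 ∨ p2)   — distribute ∨ over ∧
⇔ ¬p3 ∨ p2   — simplify

¬p3 ∨ p2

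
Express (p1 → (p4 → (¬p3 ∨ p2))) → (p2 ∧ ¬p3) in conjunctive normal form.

(p1 ∨ p2) ∧ (p1 ∨ ¬p3) ∧ (p4 ∨ p2) ∧ (p4 ∨ ¬p3) ∧ (p3 ∨ p2) ∧ (¬p2 ∨ ¬p3)

(p1 → (p4 → (¬p3 ∨ p2))) → (p2 ∧ ¬p3)
= ¬(p1 → (p4 → (¬p3 ∨ p2))) ∨ (p2 ∧ ¬p3)   (eliminate →)
= ¬(¬p1 ∨ (p4 → (¬p3 ∨ p2))) ∨ (p2 ∧ ¬p3)   (eliminate →)
= ¬(¬p1 ∨ ¬p4 ∨ ¬p3 ∨ p2) ∨ (p2 ∧ ¬p3)   (eliminate →)
= (¬¬p1 ∧ ¬¬p4 ∧ ¬¬p3 ∧ ¬p2) ∨ (p2 ∧ ¬p3)   (De Morgan)
= (p1 ∧ ¬¬p4 ∧ ¬¬p3 ∧ ¬p2) ∨ (p2 ∧ ¬p3)   (double negation)
= (p1 ∧ p4 ∧ ¬¬p3 ∧ ¬p2) ∨ (p2 ∧ ¬p3)   (double negation)
= (p1 ∧ p4 ∧ p3 ∧ ¬p2) ∨ (p2 ∧ ¬p3)   (double negation)
= (p1 ∨ p2) ∧ (p1 ∨ ¬p3) ∧ (p4 ∨ p2) ∧ (p4 ∨ ¬p3) ∧ (p3 ∨ p2) ∧ (p3 ∨ ¬p3) ∧ (¬p2 ∨ p2) ∧ (¬p2 ∨ ¬p3)   (distribute ∨ over ∧)
= (p1 ∨ p2) ∧ (p1 ∨ ¬p3) ∧ (p4 ∨ p2) ∧ (p4 ∨ ¬p3) ∧ (p3 ∨ p2) ∧ (¬p2 ∨ ¬p3)   (simplify)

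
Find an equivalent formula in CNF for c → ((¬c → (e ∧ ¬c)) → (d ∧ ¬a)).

(¬c ∨ d) ∧ (¬c ∨ ¬a)

c → ((¬c → (e ∧ ¬c)) → (d ∧ ¬a))
≡ ¬c ∨ ((¬c → (e ∧ ¬c)) → (d ∧ ¬a))
≡ ¬c ∨ ¬(¬c → (e ∧ ¬c)) ∨ (d ∧ ¬a)
≡ ¬c ∨ ¬(¬¬c ∨ (e ∧ ¬c)) ∨ (d ∧ ¬a)
≡ ¬c ∨ (¬¬¬c ∧ ¬(e ∧ ¬c)) ∨ (d ∧ ¬a)
≡ ¬c ∨ (¬c ∧ ¬(e ∧ ¬c)) ∨ (d ∧ ¬a)
≡ ¬c ∨ (¬c ∧ (¬e ∨ ¬¬c)) ∨ (d ∧ ¬a)
≡ ¬c ∨ (¬c ∧ (¬e ∨ c)) ∨ (d ∧ ¬a)
≡ (¬c ∨ ¬c ∨ d) ∧ (¬c ∨ ¬c ∨ ¬a) ∧ (¬c ∨ ¬e ∨ c ∨ d) ∧ (¬c ∨ ¬e ∨ c ∨ ¬a)
≡ (¬c ∨ d) ∧ (¬c ∨ ¬a)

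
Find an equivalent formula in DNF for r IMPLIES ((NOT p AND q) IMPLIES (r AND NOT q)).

r IMPLIES ((NOT p AND q) IMPLIES (r AND NOT q))
≡ NOT r OR ((NOT p AND q) IMPLIES (r AND NOT q))   [eliminate IMPLIES]
≡ NOT r OR NOT (NOT p AND q) OR (r AND NOT q)   [eliminate IMPLIES]
≡ NOT r OR NOT NOT p OR NOT q OR (r AND NOT q)   [De Morgan]
≡ NOT r OR p OR NOT q OR (r AND NOT q)   [double negation]
≡ NOT r OR p OR NOT q   [simplify]

NOT r OR p OR NOT q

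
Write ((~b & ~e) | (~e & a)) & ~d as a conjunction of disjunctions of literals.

(~b | a) & ~e & ~d

((~b & ~e) | (~e & a)) & ~d
= (~b | ~e) & (~b | a) & (~e | ~e) & (~e | a) & ~d   (distribute | over &)
= (~b | a) & ~e & ~d   (simplify)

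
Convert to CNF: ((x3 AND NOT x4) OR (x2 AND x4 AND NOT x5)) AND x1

(x3 OR x2) AND (x3 OR x4) AND (x3 OR NOT x5) AND (NOT x4 OR x2) AND (NOT x4 OR NOT x5) AND x1

((x3 AND NOT x4) OR (x2 AND x4 AND NOT x5)) AND x1
⇔ (x3 OR x2) AND (x3 OR x4) AND (x3 OR NOT x5) AND (NOT x4 OR x2) AND (NOT x4 OR x4) AND (NOT x4 OR NOT x5) AND x1
⇔ (x3 OR x2) AND (x3 OR x4) AND (x3 OR NOT x5) AND (NOT x4 OR x2) AND (NOT x4 OR NOT x5) AND x1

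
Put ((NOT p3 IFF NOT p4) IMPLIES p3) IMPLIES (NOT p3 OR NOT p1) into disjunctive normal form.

NOT p3 OR NOT p1

((NOT p3 IFF NOT p4) IMPLIES p3) IMPLIES (NOT p3 OR NOT p1)
≡ NOT ((NOT p3 IFF NOT p4) IMPLIES p3) OR NOT p3 OR NOT p1
≡ NOT (NOT (NOT p3 IFF NOT p4) OR p3) OR NOT p3 OR NOT p1
≡ NOT (NOT ((NOT p3 IMPLIES NOT p4) AND (NOT p4 IMPLIES NOT p3)) OR p3) OR NOT p3 OR NOT p1
≡ NOT (NOT ((NOT NOT p3 OR NOT p4) AND (NOT p4 IMPLIES NOT p3)) OR p3) OR NOT p3 OR NOT p1
≡ NOT (NOT ((NOT NOT p3 OR NOT p4) AND (NOT NOT p4 OR NOT p3)) OR p3) OR NOT p3 OR NOT p1
≡ (NOT NOT ((NOT NOT p3 OR NOT p4) AND (NOT NOT p4 OR NOT p3)) AND NOT p3) OR NOT p3 OR NOT p1
≡ ((NOT NOT p3 OR NOT p4) AND (NOT NOT p4 OR NOT p3) AND NOT p3) OR NOT p3 OR NOT p1
≡ ((p3 OR NOT p4) AND (NOT NOT p4 OR NOT p3) AND NOT p3) OR NOT p3 OR NOT p1
≡ ((p3 OR NOT p4) AND (p4 OR NOT p3) AND NOT p3) OR NOT p3 OR NOT p1
≡ (p3 AND p4 AND NOT p3) OR (p3 AND NOT p3 AND NOT p3) OR (NOT p4 AND p4 AND NOT p3) OR (NOT p4 AND NOT p3 AND NOT p3) OR NOT p3 OR NOT p1
≡ NOT p3 OR NOT p1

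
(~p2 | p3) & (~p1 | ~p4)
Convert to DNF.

(~p2 | p3) & (~p1 | ~p4)
⇔ (~p2 & ~p1) | (~p2 & ~p4) | (p3 & ~p1) | (p3 & ~p4)   [distribute & over |]

(~p2 & ~p1) | (~p2 & ~p4) | (p3 & ~p1) | (p3 & ~p4)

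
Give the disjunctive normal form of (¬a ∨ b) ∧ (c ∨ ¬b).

(¬a ∧ c) ∨ (¬a ∧ ¬b) ∨ (b ∧ c)

(¬a ∨ b) ∧ (c ∨ ¬b)
⇔ (¬a ∧ c) ∨ (¬a ∧ ¬b) ∨ (b ∧ c) ∨ (b ∧ ¬b)   — distribute ∧ over ∨
⇔ (¬a ∧ c) ∨ (¬a ∧ ¬b) ∨ (b ∧ c)   — simplify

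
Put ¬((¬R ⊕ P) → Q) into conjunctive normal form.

¬((¬R ⊕ P) → Q)
≡ ¬(¬(¬R ⊕ P) ∨ Q)   [eliminate →]
≡ ¬(¬((¬R ∨ P) ∧ ¬(¬R ∧ P)) ∨ Q)   [expand ⊕]
≡ ¬¬((¬R ∨ P) ∧ ¬(¬R ∧ P)) ∧ ¬Q   [De Morgan]
≡ (¬R ∨ P) ∧ ¬(¬R ∧ P) ∧ ¬Q   [double negation]
≡ (¬R ∨ P) ∧ (¬¬R ∨ ¬P) ∧ ¬Q   [De Morgan]
≡ (¬R ∨ P) ∧ (R ∨ ¬P) ∧ ¬Q   [double negation]

(¬R ∨ P) ∧ (R ∨ ¬P) ∧ ¬Q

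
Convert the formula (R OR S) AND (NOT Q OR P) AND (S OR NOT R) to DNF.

(R OR S) AND (NOT Q OR P) AND (S OR NOT R)
⇔ (R AND NOT Q AND S) OR (R AND NOT Q AND NOT R) OR (R AND P AND S) OR (R AND P AND NOT R) OR (S AND NOT Q AND S) OR (S AND NOT Q AND NOT R) OR (S AND P AND S) OR (S AND P AND NOT R)
⇔ (S AND NOT Q) OR (S AND P)

(S AND NOT Q) OR (S AND P)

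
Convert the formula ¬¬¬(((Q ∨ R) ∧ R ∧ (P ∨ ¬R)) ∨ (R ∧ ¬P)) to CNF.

¬¬¬(((Q ∨ R) ∧ R ∧ (P ∨ ¬R)) ∨ (R ∧ ¬P))
≡ ¬(((Q ∨ R) ∧ R ∧ (P ∨ ¬R)) ∨ (R ∧ ¬P))   — double negation
≡ ¬((Q ∨ R) ∧ R ∧ (P ∨ ¬R)) ∧ ¬(R ∧ ¬P)   — De Morgan
≡ (¬(Q ∨ R) ∨ ¬R ∨ ¬(P ∨ ¬R)) ∧ ¬(R ∧ ¬P)   — De Morgan
≡ ((¬Q ∧ ¬R) ∨ ¬R ∨ ¬(P ∨ ¬R)) ∧ ¬(R ∧ ¬P)   — De Morgan
≡ ((¬Q ∧ ¬R) ∨ ¬R ∨ (¬P ∧ ¬¬R)) ∧ ¬(R ∧ ¬P)   — De Morgan
≡ ((¬Q ∧ ¬R) ∨ ¬R ∨ (¬P ∧ R)) ∧ ¬(R ∧ ¬P)   — double negation
≡ ((¬Q ∧ ¬R) ∨ ¬R ∨ (¬P ∧ R)) ∧ (¬R ∨ ¬¬P)   — De Morgan
≡ ((¬Q ∧ ¬R) ∨ ¬R ∨ (¬P ∧ R)) ∧ (¬R ∨ P)   — double negation
≡ (¬Q ∨ ¬R ∨ ¬P) ∧ (¬Q ∨ ¬R ∨ R) ∧ (¬R ∨ ¬R ∨ ¬P) ∧ (¬R ∨ ¬R ∨ R) ∧ (¬R ∨ P)   — distribute ∨ over ∧
≡ (¬R ∨ ¬P) ∧ (¬R ∨ P)   — simplify

(¬R ∨ ¬P) ∧ (¬R ∨ P)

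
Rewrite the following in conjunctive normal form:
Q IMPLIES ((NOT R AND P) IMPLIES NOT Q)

NOT Q OR R OR NOT P

Q IMPLIES ((NOT R AND P) IMPLIES NOT Q)
≡ NOT Q OR ((NOT R AND P) IMPLIES NOT Q)   [eliminate IMPLIES]
≡ NOT Q OR NOT (NOT R AND P) OR NOT Q   [eliminate IMPLIES]
≡ NOT Q OR NOT NOT R OR NOT P OR NOT Q   [De Morgan]
≡ NOT Q OR R OR NOT P OR NOT Q   [double negation]
≡ NOT Q OR R OR NOT P   [simplify]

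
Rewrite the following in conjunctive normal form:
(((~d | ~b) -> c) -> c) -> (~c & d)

(d | c) & ~c

(((~d | ~b) -> c) -> c) -> (~c & d)
≡ ~(((~d | ~b) -> c) -> c) | (~c & d)   — eliminate ->
≡ ~(~((~d | ~b) -> c) | c) | (~c & d)   — eliminate ->
≡ ~(~(~(~d | ~b) | c) | c) | (~c & d)   — eliminate ->
≡ (~~(~(~d | ~b) | c) & ~c) | (~c & d)   — De Morgan
≡ ((~(~d | ~b) | c) & ~c) | (~c & d)   — double negation
≡ (((~~d & ~~b) | c) & ~c) | (~c & d)   — De Morgan
≡ (((d & ~~b) | c) & ~c) | (~c & d)   — double negation
≡ (((d & b) | c) & ~c) | (~c & d)   — double negation
≡ (d | c | ~c) & (d | c | d) & (b | c | ~c) & (b | c | d) & (~c | ~c) & (~c | d)   — distribute | over &
≡ (d | c) & ~c   — simplify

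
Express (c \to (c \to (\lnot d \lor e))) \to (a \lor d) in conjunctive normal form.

(c \to (c \to (\lnot d \lor e))) \to (a \lor d)
⇔ \lnot (c \to (c \to (\lnot d \lor e))) \lor a \lor d   [eliminate \to]
⇔ \lnot (\lnot c \lor (c \to (\lnot d \lor e))) \lor a \lor d   [eliminate \to]
⇔ \lnot (\lnot c \lor \lnot c \lor \lnot d \lor e) \lor a \lor d   [eliminate \to]
⇔ (\lnot \lnot c \land \lnot \lnot c \land \lnot \lnot d \land \lnot e) \lor a \lor d   [De Morgan]
⇔ (c \land \lnot \lnot c \land \lnot \lnot d \land \lnot e) \lor a \lor d   [double negation]
⇔ (c \land c \land \lnot \lnot d \land \lnot e) \lor a \lor d   [double negation]
⇔ (c \land c \land d \land \lnot e) \lor a \lor d   [double negation]
⇔ (c \lor a \lor d) \land (c \lor a \lor d) \land (d \lor a \lor d) \land (\lnot e \lor a \lor d)   [distribute \lor over \land]
⇔ d \lor a   [simplify]

d \lor a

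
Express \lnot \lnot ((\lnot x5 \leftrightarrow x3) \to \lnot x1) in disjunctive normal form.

\lnot \lnot ((\lnot x5 \leftrightarrow x3) \to \lnot x1)
= \lnot \lnot (\lnot (\lnot x5 \leftrightarrow x3) \lor \lnot x1)   [eliminate \to]
= \lnot \lnot (\lnot ((\lnot x5 \to x3) \land (x3 \to \lnot x5)) \lor \lnot x1)   [eliminate \leftrightarrow]
= \lnot \lnot (\lnot ((\lnot \lnot x5 \lor x3) \land (x3 \to \lnot x5)) \lor \lnot x1)   [eliminate \to]
= \lnot \lnot (\lnot ((\lnot \lnot x5 \lor x3) \land (\lnot x3 \lor \lnot x5)) \lor \lnot x1)   [eliminate \to]
= \lnot ((\lnot \lnot x5 \lor x3) \land (\lnot x3 \lor \lnot x5)) \lor \lnot x1   [double negation]
= \lnot (\lnot \lnot x5 \lor x3) \lor \lnot (\lnot x3 \lor \lnot x5) \lor \lnot x1   [De Morgan]
= (\lnot \lnot \lnot x5 \land \lnot x3) \lor \lnot (\lnot x3 \lor \lnot x5) \lor \lnot x1   [De Morgan]
= (\lnot x5 \land \lnot x3) \lor \lnot (\lnot x3 \lor \lnot x5) \lor \lnot x1   [double negation]
= (\lnot x5 \land \lnot x3) \lor (\lnot \lnot x3 \land \lnot \lnot x5) \lor \lnot x1   [De Morgan]
= (\lnot x5 \land \lnot x3) \lor (x3 \land \lnot \lnot x5) \lor \lnot x1   [double negation]
= (\lnot x5 \land \lnot x3) \lor (x3 \land x5) \lor \lnot x1   [double negation]

(\lnot x5 \land \lnot x3) \lor (x3 \land x5) \lor \lnot x1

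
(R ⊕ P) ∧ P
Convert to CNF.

(R ⊕ P) ∧ P
= (R ∨ P) ∧ ¬(R ∧ P) ∧ P   — expand ⊕
= (R ∨ P) ∧ (¬R ∨ ¬P) ∧ P   — De Morgan
= (¬R ∨ ¬P) ∧ P   — simplify

(¬R ∨ ¬P) ∧ P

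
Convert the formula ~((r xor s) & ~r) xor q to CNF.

~((r xor s) & ~r) xor q
≡ (~((r xor s) & ~r) | q) & ~(~((r xor s) & ~r) & q)   (expand xor)
≡ (~((r | s) & ~(r & s) & ~r) | q) & ~(~((r xor s) & ~r) & q)   (expand xor)
≡ (~((r | s) & ~(r & s) & ~r) | q) & ~(~((r | s) & ~(r & s) & ~r) & q)   (expand xor)
≡ (~(r | s) | ~~(r & s) | ~~r | q) & ~(~((r | s) & ~(r & s) & ~r) & q)   (De Morgan)
≡ ((~r & ~s) | ~~(r & s) | ~~r | q) & ~(~((r | s) & ~(r & s) & ~r) & q)   (De Morgan)
≡ ((~r & ~s) | (r & s) | ~~r | q) & ~(~((r | s) & ~(r & s) & ~r) & q)   (double negation)
≡ ((~r & ~s) | (r & s) | r | q) & ~(~((r | s) & ~(r & s) & ~r) & q)   (double negation)
≡ ((~r & ~s) | (r & s) | r | q) & (~~((r | s) & ~(r & s) & ~r) | ~q)   (De Morgan)
≡ ((~r & ~s) | (r & s) | r | q) & (((r | s) & ~(r & s) & ~r) | ~q)   (double negation)
≡ ((~r & ~s) | (r & s) | r | q) & (((r | s) & (~r | ~s) & ~r) | ~q)   (De Morgan)
≡ (~r | r | r | q) & (~r | s | r | q) & (~s | r | r | q) & (~s | s | r | q) & (r | s | ~q) & (~r | ~s | ~q) & (~r | ~q)   (distribute | over &)
≡ (~s | r | q) & (r | s | ~q) & (~r | ~q)   (simplify)

(~s | r | q) & (r | s | ~q) & (~r | ~q)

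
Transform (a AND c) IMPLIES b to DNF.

(a AND c) IMPLIES b
≡ NOT (a AND c) OR b   [eliminate IMPLIES]
≡ NOT a OR NOT c OR b   [De Morgan]

NOT a OR NOT c OR b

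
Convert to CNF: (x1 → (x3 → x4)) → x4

(x1 → (x3 → x4)) → x4
≡ ¬(x1 → (x3 → x4)) ∨ x4   [eliminate →]
≡ ¬(¬x1 ∨ (x3 → x4)) ∨ x4   [eliminate →]
≡ ¬(¬x1 ∨ ¬x3 ∨ x4) ∨ x4   [eliminate →]
≡ (¬¬x1 ∧ ¬¬x3 ∧ ¬x4) ∨ x4   [De Morgan]
≡ (x1 ∧ ¬¬x3 ∧ ¬x4) ∨ x4   [double negation]
≡ (x1 ∧ x3 ∧ ¬x4) ∨ x4   [double negation]
≡ (x1 ∨ x4) ∧ (x3 ∨ x4) ∧ (¬x4 ∨ x4)   [distribute ∨ over ∧]
≡ (x1 ∨ x4) ∧ (x3 ∨ x4)   [simplify]

(x1 ∨ x4) ∧ (x3 ∨ x4)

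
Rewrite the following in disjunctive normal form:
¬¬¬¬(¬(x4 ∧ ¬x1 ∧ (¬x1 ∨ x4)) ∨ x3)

¬¬¬¬(¬(x4 ∧ ¬x1 ∧ (¬x1 ∨ x4)) ∨ x3)
≡ ¬¬(¬(x4 ∧ ¬x1 ∧ (¬x1 ∨ x4)) ∨ x3)   [double negation]
≡ ¬(x4 ∧ ¬x1 ∧ (¬x1 ∨ x4)) ∨ x3   [double negation]
≡ ¬x4 ∨ ¬¬x1 ∨ ¬(¬x1 ∨ x4) ∨ x3   [De Morgan]
≡ ¬x4 ∨ x1 ∨ ¬(¬x1 ∨ x4) ∨ x3   [double negation]
≡ ¬x4 ∨ x1 ∨ (¬¬x1 ∧ ¬x4) ∨ x3   [De Morgan]
≡ ¬x4 ∨ x1 ∨ (x1 ∧ ¬x4) ∨ x3   [double negation]
≡ ¬x4 ∨ x1 ∨ x3   [simplify]

¬x4 ∨ x1 ∨ x3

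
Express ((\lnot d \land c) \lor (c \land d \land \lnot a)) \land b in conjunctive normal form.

(\lnot d \lor \lnot a) \land c \land b

((\lnot d \land c) \lor (c \land d \land \lnot a)) \land b
⇔ (\lnot d \lor c) \land (\lnot d \lor d) \land (\lnot d \lor \lnot a) \land (c \lor c) \land (c \lor d) \land (c \lor \lnot a) \land b   [distribute \lor over \land]
⇔ (\lnot d \lor \lnot a) \land c \land b   [simplify]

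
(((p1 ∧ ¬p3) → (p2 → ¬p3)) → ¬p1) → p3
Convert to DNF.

(((p1 ∧ ¬p3) → (p2 → ¬p3)) → ¬p1) → p3
= ¬(((p1 ∧ ¬p3) → (p2 → ¬p3)) → ¬p1) ∨ p3   — eliminate →
= ¬(¬((p1 ∧ ¬p3) → (p2 → ¬p3)) ∨ ¬p1) ∨ p3   — eliminate →
= ¬(¬(¬(p1 ∧ ¬p3) ∨ (p2 → ¬p3)) ∨ ¬p1) ∨ p3   — eliminate →
= ¬(¬(¬(p1 ∧ ¬p3) ∨ ¬p2 ∨ ¬p3) ∨ ¬p1) ∨ p3   — eliminate →
= (¬¬(¬(p1 ∧ ¬p3) ∨ ¬p2 ∨ ¬p3) ∧ ¬¬p1) ∨ p3   — De Morgan
= ((¬(p1 ∧ ¬p3) ∨ ¬p2 ∨ ¬p3) ∧ ¬¬p1) ∨ p3   — double negation
= ((¬p1 ∨ ¬¬p3 ∨ ¬p2 ∨ ¬p3) ∧ ¬¬p1) ∨ p3   — De Morgan
= ((¬p1 ∨ p3 ∨ ¬p2 ∨ ¬p3) ∧ ¬¬p1) ∨ p3   — double negation
= ((¬p1 ∨ p3 ∨ ¬p2 ∨ ¬p3) ∧ p1) ∨ p3   — double negation
= (¬p1 ∧ p1) ∨ (p3 ∧ p1) ∨ (¬p2 ∧ p1) ∨ (¬p3 ∧ p1) ∨ p3   — distribute ∧ over ∨
= (¬p2 ∧ p1) ∨ (¬p3 ∧ p1) ∨ p3   — simplify

(¬p2 ∧ p1) ∨ (¬p3 ∧ p1) ∨ p3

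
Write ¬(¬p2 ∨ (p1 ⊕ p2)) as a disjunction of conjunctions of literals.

¬(¬p2 ∨ (p1 ⊕ p2))
= ¬(¬p2 ∨ (p1 ∧ ¬p2) ∨ (¬p1 ∧ p2))   (expand ⊕)
= ¬¬p2 ∧ ¬(p1 ∧ ¬p2) ∧ ¬(¬p1 ∧ p2)   (De Morgan)
= p2 ∧ ¬(p1 ∧ ¬p2) ∧ ¬(¬p1 ∧ p2)   (double negation)
= p2 ∧ (¬p1 ∨ ¬¬p2) ∧ ¬(¬p1 ∧ p2)   (De Morgan)
= p2 ∧ (¬p1 ∨ p2) ∧ ¬(¬p1 ∧ p2)   (double negation)
= p2 ∧ (¬p1 ∨ p2) ∧ (¬¬p1 ∨ ¬p2)   (De Morgan)
= p2 ∧ (¬p1 ∨ p2) ∧ (p1 ∨ ¬p2)   (double negation)
= (p2 ∧ ¬p1 ∧ p1) ∨ (p2 ∧ ¬p1 ∧ ¬p2) ∨ (p2 ∧ p2 ∧ p1) ∨ (p2 ∧ p2 ∧ ¬p2)   (distribute ∧ over ∨)
= p2 ∧ p1   (simplify)

p2 ∧ p1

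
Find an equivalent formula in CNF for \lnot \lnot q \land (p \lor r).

\lnot \lnot q \land (p \lor r)
⇔ q \land (p \lor r)   — double negation

q \land (p \lor r)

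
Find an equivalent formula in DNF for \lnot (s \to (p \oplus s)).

\lnot (s \to (p \oplus s))
≡ \lnot (\lnot s \lor (p \oplus s))
≡ \lnot (\lnot s \lor (p \land \lnot s) \lor (\lnot p \land s))
≡ \lnot \lnot s \land \lnot (p \land \lnot s) \land \lnot (\lnot p \land s)
≡ s \land \lnot (p \land \lnot s) \land \lnot (\lnot p \land s)
≡ s \land (\lnot p \lor \lnot \lnot s) \land \lnot (\lnot p \land s)
≡ s \land (\lnot p \lor s) \land \lnot (\lnot p \land s)
≡ s \land (\lnot p \lor s) \land (\lnot \lnot p \lor \lnot s)
≡ s \land (\lnot p \lor s) \land (p \lor \lnot s)
≡ (s \land \lnot p \land p) \lor (s \land \lnot p \land \lnot s) \lor (s \land s \land p) \lor (s \land s \land \lnot s)
≡ s \land p

s \land p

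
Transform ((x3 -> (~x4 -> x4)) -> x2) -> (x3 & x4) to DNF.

((x3 -> (~x4 -> x4)) -> x2) -> (x3 & x4)
⇔ ~((x3 -> (~x4 -> x4)) -> x2) | (x3 & x4)   [eliminate ->]
⇔ ~(~(x3 -> (~x4 -> x4)) | x2) | (x3 & x4)   [eliminate ->]
⇔ ~(~(~x3 | (~x4 -> x4)) | x2) | (x3 & x4)   [eliminate ->]
⇔ ~(~(~x3 | ~~x4 | x4) | x2) | (x3 & x4)   [eliminate ->]
⇔ (~~(~x3 | ~~x4 | x4) & ~x2) | (x3 & x4)   [De Morgan]
⇔ ((~x3 | ~~x4 | x4) & ~x2) | (x3 & x4)   [double negation]
⇔ ((~x3 | x4 | x4) & ~x2) | (x3 & x4)   [double negation]
⇔ (~x3 & ~x2) | (x4 & ~x2) | (x4 & ~x2) | (x3 & x4)   [distribute & over |]
⇔ (~x3 & ~x2) | (x4 & ~x2) | (x3 & x4)   [simplify]

(~x3 & ~x2) | (x4 & ~x2) | (x3 & x4)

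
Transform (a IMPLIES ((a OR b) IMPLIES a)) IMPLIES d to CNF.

(a IMPLIES ((a OR b) IMPLIES a)) IMPLIES d
≡ NOT (a IMPLIES ((a OR b) IMPLIES a)) OR d   [eliminate IMPLIES]
≡ NOT (NOT a OR ((a OR b) IMPLIES a)) OR d   [eliminate IMPLIES]
≡ NOT (NOT a OR NOT (a OR b) OR a) OR d   [eliminate IMPLIES]
≡ (NOT NOT a AND NOT NOT (a OR b) AND NOT a) OR d   [De Morgan]
≡ (a AND NOT NOT (a OR b) AND NOT a) OR d   [double negation]
≡ (a AND (a OR b) AND NOT a) OR d   [double negation]
≡ (a OR d) AND (a OR b OR d) AND (NOT a OR d)   [distribute OR over AND]
≡ (a OR d) AND (NOT a OR d)   [simplify]

(a OR d) AND (NOT a OR d)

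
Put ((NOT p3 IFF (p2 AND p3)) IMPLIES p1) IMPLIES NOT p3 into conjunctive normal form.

((NOT p3 IFF (p2 AND p3)) IMPLIES p1) IMPLIES NOT p3
≡ NOT ((NOT p3 IFF (p2 AND p3)) IMPLIES p1) OR NOT p3
≡ NOT (NOT (NOT p3 IFF (p2 AND p3)) OR p1) OR NOT p3
≡ NOT (NOT ((NOT p3 IMPLIES (p2 AND p3)) AND ((p2 AND p3) IMPLIES NOT p3)) OR p1) OR NOT p3
≡ NOT (NOT ((NOT NOT p3 OR (p2 AND p3)) AND ((p2 AND p3) IMPLIES NOT p3)) OR p1) OR NOT p3
≡ NOT (NOT ((NOT NOT p3 OR (p2 AND p3)) AND (NOT (p2 AND p3) OR NOT p3)) OR p1) OR NOT p3
≡ (NOT NOT ((NOT NOT p3 OR (p2 AND p3)) AND (NOT (p2 AND p3) OR NOT p3)) AND NOT p1) OR NOT p3
≡ ((NOT NOT p3 OR (p2 AND p3)) AND (NOT (p2 AND p3) OR NOT p3) AND NOT p1) OR NOT p3
≡ ((p3 OR (p2 AND p3)) AND (NOT (p2 AND p3) OR NOT p3) AND NOT p1) OR NOT p3
≡ ((p3 OR (p2 AND p3)) AND (NOT p2 OR NOT p3 OR NOT p3) AND NOT p1) OR NOT p3
≡ (p3 OR p2 OR NOT p3) AND (p3 OR p3 OR NOT p3) AND (NOT p2 OR NOT p3 OR NOT p3 OR NOT p3) AND (NOT p1 OR NOT p3)
≡ (NOT p2 OR NOT p3) AND (NOT p1 OR NOT p3)

(NOT p2 OR NOT p3) AND (NOT p1 OR NOT p3)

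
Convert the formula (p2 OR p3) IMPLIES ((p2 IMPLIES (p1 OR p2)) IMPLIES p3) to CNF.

(p2 OR p3) IMPLIES ((p2 IMPLIES (p1 OR p2)) IMPLIES p3)
≡ NOT (p2 OR p3) OR ((p2 IMPLIES (p1 OR p2)) IMPLIES p3)   (eliminate IMPLIES)
≡ NOT (p2 OR p3) OR NOT (p2 IMPLIES (p1 OR p2)) OR p3   (eliminate IMPLIES)
≡ NOT (p2 OR p3) OR NOT (NOT p2 OR p1 OR p2) OR p3   (eliminate IMPLIES)
≡ (NOT p2 AND NOT p3) OR NOT (NOT p2 OR p1 OR p2) OR p3   (De Morgan)
≡ (NOT p2 AND NOT p3) OR (NOT NOT p2 AND NOT p1 AND NOT p2) OR p3   (De Morgan)
≡ (NOT p2 AND NOT p3) OR (p2 AND NOT p1 AND NOT p2) OR p3   (double negation)
≡ (NOT p2 OR p2 OR p3) AND (NOT p2 OR NOT p1 OR p3) AND (NOT p2 OR NOT p2 OR p3) AND (NOT p3 OR p2 OR p3) AND (NOT p3 OR NOT p1 OR p3) AND (NOT p3 OR NOT p2 OR p3)   (distribute OR over AND)
≡ NOT p2 OR p3   (simplify)

NOT p2 OR p3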